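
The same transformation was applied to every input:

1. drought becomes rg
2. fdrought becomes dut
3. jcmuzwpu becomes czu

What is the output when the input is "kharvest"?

Rule — keep one character in every 3, starting at position 2 (positions 2nd, 5th, 8th, ...).
Doing the same to "kharvest": "hvt".

hvt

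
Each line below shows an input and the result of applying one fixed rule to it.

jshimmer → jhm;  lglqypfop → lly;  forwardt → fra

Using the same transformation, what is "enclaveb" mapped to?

The rule is to delete the last 3 characters, then keep every other character starting from the first (positions 1st, 3rd, 5th, ...).
For "enclaveb" the result is "eca".

eca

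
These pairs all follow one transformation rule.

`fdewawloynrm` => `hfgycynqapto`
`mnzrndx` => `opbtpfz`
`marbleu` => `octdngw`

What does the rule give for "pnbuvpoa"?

rpdwxrqc

In each case the input is transformed by: shift every letter 2 places forward in the alphabet (wrapping around).
Applying that to "pnbuvpoa" gives "rpdwxrqc".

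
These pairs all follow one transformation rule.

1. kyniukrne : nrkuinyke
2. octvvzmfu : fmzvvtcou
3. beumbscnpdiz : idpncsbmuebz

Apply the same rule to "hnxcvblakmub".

umkalbvcxnhb

In each case the input is transformed by: reverse the string, then move the first character to the end.
Starting from "hnxcvblakmub": after the first operation, "bumkalbvcxnh"; after the second, "umkalbvcxnhb".
(Check on "octvvzmfu": → "ufmzvvtco" → "fmzvvtcou" ✓)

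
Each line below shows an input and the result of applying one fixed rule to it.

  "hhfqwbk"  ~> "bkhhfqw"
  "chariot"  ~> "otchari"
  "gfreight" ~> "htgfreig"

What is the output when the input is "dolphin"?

indolph

Rule — move the last 2 characters to the front (rotate right by 2).
On "dolphin" that produces "indolph".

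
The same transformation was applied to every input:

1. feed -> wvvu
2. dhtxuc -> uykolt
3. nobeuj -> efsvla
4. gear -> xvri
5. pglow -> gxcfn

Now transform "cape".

The rule is to shift every letter 9 places backward in the alphabet (wrapping around).
Applying that to "cape" gives "trgv".

trgv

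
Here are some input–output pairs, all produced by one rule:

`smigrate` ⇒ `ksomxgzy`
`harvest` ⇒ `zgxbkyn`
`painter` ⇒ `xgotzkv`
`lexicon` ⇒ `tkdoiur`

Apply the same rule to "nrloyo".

The rule is to shift every letter 6 places forward in the alphabet (wrapping around), then swap the first and last characters.
Starting from "nrloyo": after the first operation, "txrueu"; after the second, "uxruet".

uxruet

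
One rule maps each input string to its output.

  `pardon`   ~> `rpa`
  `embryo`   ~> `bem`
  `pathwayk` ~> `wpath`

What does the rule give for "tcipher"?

Looking at the pairs, the operation is to delete the last 3 characters, then move the last character to the front.
Working it through for "tcipher": intermediate "tcip", final "ptci".

ptci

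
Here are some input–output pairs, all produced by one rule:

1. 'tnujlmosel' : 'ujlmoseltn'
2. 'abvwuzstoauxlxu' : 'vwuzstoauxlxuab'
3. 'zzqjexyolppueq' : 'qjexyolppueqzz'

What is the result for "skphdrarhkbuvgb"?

Looking at the pairs, the operation is to move the first 2 characters to the end (rotate left by 2).
Applying that to "skphdrarhkbuvgb" gives "phdrarhkbuvgbsk".

phdrarhkbuvgbsk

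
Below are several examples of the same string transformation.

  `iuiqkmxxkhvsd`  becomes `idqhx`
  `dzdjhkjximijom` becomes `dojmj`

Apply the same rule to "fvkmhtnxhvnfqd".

fqmvn

Each output is the input with this applied: keep one character in every 3, starting at position 1 (positions 1st, 4th, 7th, ...), then take characters alternately from the front and the back (1st, last, 2nd, 2nd-last, ...).
"fvkmhtnxhvnfqd" → "fqmvn".
(Check on "dzdjhkjximijom": → "djjmo" → "dojmj" ✓)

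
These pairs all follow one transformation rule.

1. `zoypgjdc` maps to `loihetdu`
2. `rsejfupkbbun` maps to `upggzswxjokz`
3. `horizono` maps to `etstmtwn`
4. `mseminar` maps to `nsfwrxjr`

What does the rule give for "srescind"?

hnsixwjx

Each output is the input with this applied: swap the front and back halves of the string, then shift every letter 5 places forward in the alphabet (wrapping around).
Working it through for "srescind": intermediate "cindsres", final "hnsixwjx".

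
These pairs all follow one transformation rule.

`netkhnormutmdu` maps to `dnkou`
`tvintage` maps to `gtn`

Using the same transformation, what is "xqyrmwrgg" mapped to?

rxr

The transformation: keep one character in every 3, starting at position 1 (positions 1st, 4th, 7th, ...), then move the last character to the front.
Starting from "xqyrmwrgg": after the first operation, "xrr"; after the second, "rxr".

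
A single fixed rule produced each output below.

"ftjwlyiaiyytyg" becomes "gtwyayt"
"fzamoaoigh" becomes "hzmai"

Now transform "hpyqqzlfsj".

What's happening: keep every other character starting from the second (positions 2nd, 4th, 6th, ...), then move the last character to the front.
On "hpyqqzlfsj" that produces "jpqzf".

jpqzf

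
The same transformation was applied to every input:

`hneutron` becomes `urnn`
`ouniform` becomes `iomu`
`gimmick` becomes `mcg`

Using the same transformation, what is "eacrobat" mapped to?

Rule — move the first 2 characters to the end (rotate left by 2), then keep every other character starting from the second (positions 2nd, 4th, 6th, ...).
Applying that to "eacrobat" gives "rbta".

rbta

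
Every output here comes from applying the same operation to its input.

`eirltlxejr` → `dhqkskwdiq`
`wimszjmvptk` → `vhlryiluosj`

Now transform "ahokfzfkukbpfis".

zgnjeyejtjaoehr

The pattern: shift every letter 1 place backward in the alphabet (wrapping around).
So "ahokfzfkukbpfis" becomes "zgnjeyejtjaoehr".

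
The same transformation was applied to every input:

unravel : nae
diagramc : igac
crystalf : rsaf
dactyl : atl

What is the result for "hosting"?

The pattern: keep every other character starting from the second (positions 2nd, 4th, 6th, ...).
On "hosting" that produces "otn".

otn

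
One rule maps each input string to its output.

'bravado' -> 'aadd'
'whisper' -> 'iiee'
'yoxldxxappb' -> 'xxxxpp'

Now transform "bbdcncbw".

ddcc

The pattern: keep one character in every 3, starting at position 3 (positions 3rd, 6th, 9th, ...), then double every character.
Starting from "bbdcncbw": after the first operation, "dc"; after the second, "ddcc".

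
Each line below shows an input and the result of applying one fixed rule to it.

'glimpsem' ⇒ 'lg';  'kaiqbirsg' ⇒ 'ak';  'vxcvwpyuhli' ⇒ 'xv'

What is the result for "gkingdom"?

Rule — swap each adjacent pair of characters (1↔2, 3↔4, ...), then keep only the first 2 characters.
So "gkingdom" becomes "kg".

kg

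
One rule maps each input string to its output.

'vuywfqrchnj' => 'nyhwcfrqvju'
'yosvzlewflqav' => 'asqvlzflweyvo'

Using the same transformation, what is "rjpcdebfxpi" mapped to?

Each output is the input with this applied: take characters alternately from the front and the back (1st, last, 2nd, 2nd-last, ...), then move the first 3 characters to the end (rotate left by 3).
"rjpcdebfxpi" → "rijppxcfdbe" → "ppxcfdberij".
(Check on "vuywfqrchnj": → "vjunyhwcfrq" → "nyhwcfrqvju" ✓)

ppxcfdberij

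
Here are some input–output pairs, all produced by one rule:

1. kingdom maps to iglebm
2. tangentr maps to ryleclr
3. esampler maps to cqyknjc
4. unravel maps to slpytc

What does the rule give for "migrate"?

kgepyr

Looking at the pairs, the operation is to delete the last character, then shift every letter 2 places backward in the alphabet (wrapping around).
Applying both steps to "migrate": "migrat", then "kgepyr".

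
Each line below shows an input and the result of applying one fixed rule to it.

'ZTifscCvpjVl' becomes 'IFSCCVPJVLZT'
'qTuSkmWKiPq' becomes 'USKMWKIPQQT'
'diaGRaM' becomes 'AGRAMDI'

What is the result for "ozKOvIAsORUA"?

The pattern: move the first 2 characters to the end (rotate left by 2), then convert every letter to uppercase.
For "ozKOvIAsORUA", step one produces "KOvIAsORUAoz"; step two turns that into "KOVIASORUAOZ".

KOVIASORUAOZ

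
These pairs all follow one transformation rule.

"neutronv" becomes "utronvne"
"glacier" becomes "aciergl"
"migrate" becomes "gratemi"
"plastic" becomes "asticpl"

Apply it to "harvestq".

rvestqha

The transformation: move the first 2 characters to the end (rotate left by 2).
For "harvestq" the result is "rvestqha".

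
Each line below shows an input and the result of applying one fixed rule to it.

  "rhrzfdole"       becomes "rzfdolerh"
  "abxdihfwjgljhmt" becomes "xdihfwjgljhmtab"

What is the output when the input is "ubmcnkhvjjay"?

mcnkhvjjayub

Looking at the pairs, the operation is to move the first 2 characters to the end (rotate left by 2).
"ubmcnkhvjjay" → "mcnkhvjjayub".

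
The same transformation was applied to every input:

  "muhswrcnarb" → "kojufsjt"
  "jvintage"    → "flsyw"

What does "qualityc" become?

Looking at the pairs, the operation is to shift every letter 8 places backward in the alphabet (wrapping around), then delete the first 3 characters.
Applying both steps to "qualityc": "imsdalqu", then "dalqu".

dalqu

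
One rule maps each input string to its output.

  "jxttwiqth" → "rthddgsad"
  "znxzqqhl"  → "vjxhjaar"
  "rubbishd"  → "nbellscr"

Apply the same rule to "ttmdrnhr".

The transformation: move the last character to the front, then shift every letter 10 places forward in the alphabet (wrapping around).
Starting from "ttmdrnhr": after the first operation, "rttmdrnh"; after the second, "bddwnbxr".

bddwnbxr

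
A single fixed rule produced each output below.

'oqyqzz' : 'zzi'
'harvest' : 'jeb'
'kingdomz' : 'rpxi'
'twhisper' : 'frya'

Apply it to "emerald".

vau

Rule — keep every other character starting from the second (positions 2nd, 4th, 6th, ...), then shift every letter 9 places forward in the alphabet (wrapping around).
"emerald" → "mrl" → "vau".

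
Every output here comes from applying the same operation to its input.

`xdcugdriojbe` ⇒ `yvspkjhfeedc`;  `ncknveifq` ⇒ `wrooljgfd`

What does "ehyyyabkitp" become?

zzzuqljifcb

Looking at the pairs, the operation is to shift every letter 1 place forward in the alphabet (wrapping around), then sort the characters into reverse alphabetical order.
Working it through for "ehyyyabkitp": intermediate "fizzzbcljuq", final "zzzuqljifcb".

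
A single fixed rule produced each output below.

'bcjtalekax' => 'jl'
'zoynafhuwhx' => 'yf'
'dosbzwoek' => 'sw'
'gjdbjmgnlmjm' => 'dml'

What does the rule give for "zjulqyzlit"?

uy

The pattern: keep one character in every 3, starting at position 3 (positions 3rd, 6th, 9th, ...), then delete the last character.
Working it through for "zjulqyzlit": intermediate "uyi", final "uy".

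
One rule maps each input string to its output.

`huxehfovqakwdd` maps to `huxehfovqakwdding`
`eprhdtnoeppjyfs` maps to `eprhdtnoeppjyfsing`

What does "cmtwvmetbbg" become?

The pattern: append "ing".
"cmtwvmetbbg" → "cmtwvmetbbging".

cmtwvmetbbging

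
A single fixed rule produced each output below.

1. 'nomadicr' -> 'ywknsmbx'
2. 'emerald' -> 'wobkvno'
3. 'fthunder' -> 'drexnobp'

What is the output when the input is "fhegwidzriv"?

The transformation: shift every letter 10 places forward in the alphabet (wrapping around), then move the first character to the end.
On "fhegwidzriv" that produces "roqgsnjbsfp".

roqgsnjbsfp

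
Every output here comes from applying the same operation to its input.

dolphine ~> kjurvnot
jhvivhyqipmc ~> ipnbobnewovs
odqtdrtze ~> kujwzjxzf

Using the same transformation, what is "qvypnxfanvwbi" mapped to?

owbevtdlgtbch

The pattern: move the last character to the front, then shift every letter 6 places forward in the alphabet (wrapping around).
"qvypnxfanvwbi" → "owbevtdlgtbch".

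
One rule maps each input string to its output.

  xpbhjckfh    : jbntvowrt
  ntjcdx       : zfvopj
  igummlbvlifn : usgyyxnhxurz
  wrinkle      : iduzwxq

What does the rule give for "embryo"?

What's happening: shift every letter 12 places forward in the alphabet (wrapping around).
So "embryo" becomes "qyndka".

qyndka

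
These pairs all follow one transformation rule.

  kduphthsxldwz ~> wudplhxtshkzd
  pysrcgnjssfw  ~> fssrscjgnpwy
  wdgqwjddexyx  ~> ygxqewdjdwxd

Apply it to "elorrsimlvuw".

uovrlrmsiewl

The rule is to take characters alternately from the front and the back (1st, last, 2nd, 2nd-last, ...), then move the first 3 characters to the end (rotate left by 3).
Doing the same to "elorrsimlvuw": "uovrlrmsiewl".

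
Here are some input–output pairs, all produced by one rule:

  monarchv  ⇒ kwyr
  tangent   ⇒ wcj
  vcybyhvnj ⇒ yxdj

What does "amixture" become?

itqa

Looking at the pairs, the operation is to shift every letter 4 places backward in the alphabet (wrapping around), then keep every other character starting from the second (positions 2nd, 4th, 6th, ...).
Working it through for "amixture": intermediate "wietpqna", final "itqa".
(Check on "tangent": → "pwjcajp" → "wcj" ✓)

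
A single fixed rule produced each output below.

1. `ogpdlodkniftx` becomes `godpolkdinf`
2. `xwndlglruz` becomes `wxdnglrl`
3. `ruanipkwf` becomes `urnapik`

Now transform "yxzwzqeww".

Rule — delete the last 2 characters, then swap each adjacent pair of characters (1↔2, 3↔4, ...).
Working it through for "yxzwzqeww": intermediate "yxzwzqe", final "xywzqze".
(Check on "ogpdlodkniftx": → "ogpdlodknif" → "godpolkdinf" ✓)

xywzqze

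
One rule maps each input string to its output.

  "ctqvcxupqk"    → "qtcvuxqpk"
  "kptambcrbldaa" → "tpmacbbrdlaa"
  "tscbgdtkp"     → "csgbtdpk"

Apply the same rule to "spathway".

Looking at the pairs, the operation is to delete the first character, then swap each adjacent pair of characters (1↔2, 3↔4, ...).
"spathway" → "pathway" → "aphtawy".

aphtawy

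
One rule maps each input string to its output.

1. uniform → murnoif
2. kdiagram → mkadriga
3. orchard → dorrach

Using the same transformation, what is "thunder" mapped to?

Looking at the pairs, the operation is to reverse the string, then take characters alternately from the front and the back (1st, last, 2nd, 2nd-last, ...).
Applying both steps to "thunder": "rednuht", then "rtehdun".

rtehdun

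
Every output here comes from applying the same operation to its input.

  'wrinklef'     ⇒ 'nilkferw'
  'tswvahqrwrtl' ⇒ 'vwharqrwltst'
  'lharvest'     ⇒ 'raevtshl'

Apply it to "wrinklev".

Rule — move the first 2 characters to the end (rotate left by 2), then swap each adjacent pair of characters (1↔2, 3↔4, ...).
"wrinklev" → "inklevwr" → "nilkverw".

nilkverw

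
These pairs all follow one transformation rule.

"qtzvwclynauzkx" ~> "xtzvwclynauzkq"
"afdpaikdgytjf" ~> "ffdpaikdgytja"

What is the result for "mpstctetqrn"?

Each output is the input with this applied: swap the first and last characters.
For "mpstctetqrn" the result is "npstctetqrm".

npstctetqrm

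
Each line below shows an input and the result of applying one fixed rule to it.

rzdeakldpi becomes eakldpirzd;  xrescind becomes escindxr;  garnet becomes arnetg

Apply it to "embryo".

Each output is the input with this applied: swap the front and back halves of the string, then move the last 2 characters to the front (rotate right by 2).
Applying that to "embryo" gives "mbryoe".

mbryoe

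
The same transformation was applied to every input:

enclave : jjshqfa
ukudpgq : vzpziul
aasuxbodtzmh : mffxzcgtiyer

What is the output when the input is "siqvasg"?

Each output is the input with this applied: move the last character to the front, then shift every letter 5 places forward in the alphabet (wrapping around).
On "siqvasg": the first step gives "gsiqvas", and the second then gives "lxnvafx".
(Check on "ukudpgq": → "qukudpg" → "vzpziul" ✓)

lxnvafx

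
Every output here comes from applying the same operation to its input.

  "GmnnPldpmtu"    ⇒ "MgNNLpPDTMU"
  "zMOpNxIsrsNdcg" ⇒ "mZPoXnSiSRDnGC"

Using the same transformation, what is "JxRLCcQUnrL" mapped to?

XjlrCcuqRNl

What's happening: flip the case of every letter, then swap each adjacent pair of characters (1↔2, 3↔4, ...).
"JxRLCcQUnrL" → "XjlrCcuqRNl".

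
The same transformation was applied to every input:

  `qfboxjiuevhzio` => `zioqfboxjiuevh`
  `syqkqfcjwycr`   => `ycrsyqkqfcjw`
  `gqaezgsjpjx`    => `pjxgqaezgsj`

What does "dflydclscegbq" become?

gbqdflydclsce

In each case the input is transformed by: move the last 3 characters to the front (rotate right by 3).
On "dflydclscegbq" that produces "gbqdflydclsce".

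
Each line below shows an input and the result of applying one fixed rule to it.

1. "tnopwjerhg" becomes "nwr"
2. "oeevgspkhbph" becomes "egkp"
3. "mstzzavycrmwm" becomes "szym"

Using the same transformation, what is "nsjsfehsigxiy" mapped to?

What's happening: keep one character in every 3, starting at position 2 (positions 2nd, 5th, 8th, ...).
Applying that to "nsjsfehsigxiy" gives "sfsx".

sfsx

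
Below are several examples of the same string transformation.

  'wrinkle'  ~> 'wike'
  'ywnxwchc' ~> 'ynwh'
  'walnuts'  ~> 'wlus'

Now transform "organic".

ognc

The transformation: keep every other character starting from the first (positions 1st, 3rd, 5th, ...).
"organic" → "ognc".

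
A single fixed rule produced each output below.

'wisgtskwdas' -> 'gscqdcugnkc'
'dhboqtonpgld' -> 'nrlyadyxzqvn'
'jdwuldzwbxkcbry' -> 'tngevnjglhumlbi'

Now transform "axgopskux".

khqyzcueh

Looking at the pairs, the operation is to shift every letter 10 places forward in the alphabet (wrapping around).
Applying that to "axgopskux" gives "khqyzcueh".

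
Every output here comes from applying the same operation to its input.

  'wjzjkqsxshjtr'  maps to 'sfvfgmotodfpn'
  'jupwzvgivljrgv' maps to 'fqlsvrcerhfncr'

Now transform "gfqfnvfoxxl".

cbmbjrbktth

In each case the input is transformed by: shift every letter 4 places backward in the alphabet (wrapping around).
"gfqfnvfoxxl" → "cbmbjrbktth".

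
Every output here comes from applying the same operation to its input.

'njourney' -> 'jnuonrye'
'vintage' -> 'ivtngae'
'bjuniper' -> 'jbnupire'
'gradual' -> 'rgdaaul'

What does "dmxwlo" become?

Each output is the input with this applied: swap each adjacent pair of characters (1↔2, 3↔4, ...).
On "dmxwlo" that produces "mdwxol".

mdwxol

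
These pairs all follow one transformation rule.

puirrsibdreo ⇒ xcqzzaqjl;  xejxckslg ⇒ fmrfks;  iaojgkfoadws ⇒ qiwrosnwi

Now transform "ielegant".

qmtmo

The transformation: delete the last 3 characters, then shift every letter 8 places forward in the alphabet (wrapping around).
On "ielegant": the first step gives "ieleg", and the second then gives "qmtmo".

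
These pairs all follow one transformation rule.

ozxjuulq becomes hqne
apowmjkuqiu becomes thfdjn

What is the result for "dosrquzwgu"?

wljsz

The rule is to shift every letter 7 places backward in the alphabet (wrapping around), then keep every other character starting from the first (positions 1st, 3rd, 5th, ...).
So "dosrquzwgu" becomes "wljsz".
(Check on "apowmjkuqiu": → "tihpfcdnjbn" → "thfdjn" ✓)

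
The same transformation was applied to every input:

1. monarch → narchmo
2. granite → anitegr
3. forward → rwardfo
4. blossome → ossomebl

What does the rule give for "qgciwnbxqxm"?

ciwnbxqxmqg

The transformation: move the first 2 characters to the end (rotate left by 2).
Doing the same to "qgciwnbxqxm": "ciwnbxqxmqg".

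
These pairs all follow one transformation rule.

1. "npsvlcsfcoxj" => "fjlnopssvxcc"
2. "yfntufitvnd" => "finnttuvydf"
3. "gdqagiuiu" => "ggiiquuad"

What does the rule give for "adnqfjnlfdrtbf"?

ddfffjlnnqrtab

Looking at the pairs, the operation is to sort the characters into alphabetical order, then move the first 2 characters to the end (rotate left by 2).
For "adnqfjnlfdrtbf", step one produces "abddfffjlnnqrt"; step two turns that into "ddfffjlnnqrtab".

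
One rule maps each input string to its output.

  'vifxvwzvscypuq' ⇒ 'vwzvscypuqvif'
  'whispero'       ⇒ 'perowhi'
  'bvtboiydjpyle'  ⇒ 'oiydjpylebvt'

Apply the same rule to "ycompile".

The pattern: move the first 3 characters to the end (rotate left by 3), then delete the first character.
Applying both steps to "ycompile": "mpileyco", then "pileyco".
(Check on "whispero": → "sperowhi" → "perowhi" ✓)

pileyco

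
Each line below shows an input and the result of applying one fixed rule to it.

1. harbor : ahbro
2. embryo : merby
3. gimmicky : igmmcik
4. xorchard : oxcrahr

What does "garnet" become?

Looking at the pairs, the operation is to delete the last character, then swap each adjacent pair of characters (1↔2, 3↔4, ...).
Starting from "garnet": after the first operation, "garne"; after the second, "agnre".

agnre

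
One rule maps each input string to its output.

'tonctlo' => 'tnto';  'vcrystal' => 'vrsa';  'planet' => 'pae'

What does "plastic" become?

In each case the input is transformed by: keep every other character starting from the first (positions 1st, 3rd, 5th, ...).
"plastic" → "patc".

patc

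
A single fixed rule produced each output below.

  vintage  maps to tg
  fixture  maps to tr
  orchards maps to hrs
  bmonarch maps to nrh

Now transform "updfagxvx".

fgv

In each case the input is transformed by: delete the first 2 characters, then keep every other character starting from the second (positions 2nd, 4th, 6th, ...).
Doing the same to "updfagxvx": "fgv".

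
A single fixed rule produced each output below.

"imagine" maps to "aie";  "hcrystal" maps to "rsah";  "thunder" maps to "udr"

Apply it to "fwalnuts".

Looking at the pairs, the operation is to move the first character to the end, then keep every other character starting from the second (positions 2nd, 4th, 6th, ...).
On "fwalnuts": the first step gives "walnutsf", and the second then gives "antf".

antf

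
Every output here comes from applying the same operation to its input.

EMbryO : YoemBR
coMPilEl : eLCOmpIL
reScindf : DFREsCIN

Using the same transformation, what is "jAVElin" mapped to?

What's happening: flip the case of every letter, then move the last 2 characters to the front (rotate right by 2).
Applying both steps to "jAVElin": "JaveLIN", then "INJaveL".

INJaveL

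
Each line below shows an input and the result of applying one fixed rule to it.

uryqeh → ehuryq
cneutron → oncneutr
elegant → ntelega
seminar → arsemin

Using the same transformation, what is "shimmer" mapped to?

Each output is the input with this applied: move the last 2 characters to the front (rotate right by 2).
"shimmer" → "ershimm".

ershimm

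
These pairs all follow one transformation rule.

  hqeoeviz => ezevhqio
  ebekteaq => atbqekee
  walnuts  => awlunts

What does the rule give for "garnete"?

In each case the input is transformed by: sort the characters into alphabetical order, then take characters alternately from the front and the back (1st, last, 2nd, 2nd-last, ...).
"garnete" → "aeegnrt" → "atereng".

atereng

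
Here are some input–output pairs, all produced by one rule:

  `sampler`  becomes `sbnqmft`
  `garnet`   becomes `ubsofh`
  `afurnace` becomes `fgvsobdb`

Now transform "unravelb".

Looking at the pairs, the operation is to shift every letter 1 place forward in the alphabet (wrapping around), then swap the first and last characters.
Starting from "unravelb": after the first operation, "vosbwfmc"; after the second, "cosbwfmv".

cosbwfmv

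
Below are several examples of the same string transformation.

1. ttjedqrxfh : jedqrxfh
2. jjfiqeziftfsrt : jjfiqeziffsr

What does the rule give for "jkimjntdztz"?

Each output is the input with this applied: remove every "t".
"jkimjntdztz" → "jkimjndzz".

jkimjndzz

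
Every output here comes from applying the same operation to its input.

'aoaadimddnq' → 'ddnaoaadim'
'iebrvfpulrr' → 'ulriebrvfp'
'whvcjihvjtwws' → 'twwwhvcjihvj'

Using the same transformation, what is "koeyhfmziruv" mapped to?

The rule is to delete the last character, then move the last 3 characters to the front (rotate right by 3).
On "koeyhfmziruv": the first step gives "koeyhfmziru", and the second then gives "irukoeyhfmz".
(Check on "iebrvfpulrr": → "iebrvfpulr" → "ulriebrvfp" ✓)

irukoeyhfmz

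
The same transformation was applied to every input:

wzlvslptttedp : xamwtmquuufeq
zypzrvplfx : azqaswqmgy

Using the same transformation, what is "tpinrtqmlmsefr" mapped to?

What's happening: shift every letter 1 place forward in the alphabet (wrapping around).
"tpinrtqmlmsefr" → "uqjosurnmntfgs".

uqjosurnmntfgs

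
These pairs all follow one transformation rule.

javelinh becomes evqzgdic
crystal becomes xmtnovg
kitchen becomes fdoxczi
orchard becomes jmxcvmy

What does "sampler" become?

nvhkgzm

The transformation: shift every letter 5 places backward in the alphabet (wrapping around).
For "sampler" the result is "nvhkgzm".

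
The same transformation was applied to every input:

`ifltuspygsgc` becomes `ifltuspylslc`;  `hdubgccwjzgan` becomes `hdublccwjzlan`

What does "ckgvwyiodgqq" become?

cklvwyiodlqq

Looking at the pairs, the operation is to replace every "g" with "l".
On "ckgvwyiodgqq" that produces "cklvwyiodlqq".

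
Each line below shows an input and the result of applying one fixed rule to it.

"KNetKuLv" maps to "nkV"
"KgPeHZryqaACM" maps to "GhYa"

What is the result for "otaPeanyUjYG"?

TEYy

In each case the input is transformed by: flip the case of every letter, then keep one character in every 3, starting at position 2 (positions 2nd, 5th, 8th, ...).
Starting from "otaPeanyUjYG": after the first operation, "OTApEANYuJyg"; after the second, "TEYy".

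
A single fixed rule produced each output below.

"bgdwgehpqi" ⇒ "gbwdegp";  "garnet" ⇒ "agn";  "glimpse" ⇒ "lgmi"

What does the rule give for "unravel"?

nuar

The pattern: swap each adjacent pair of characters (1↔2, 3↔4, ...), then delete the last 3 characters.
Starting from "unravel": after the first operation, "nuarevl"; after the second, "nuar".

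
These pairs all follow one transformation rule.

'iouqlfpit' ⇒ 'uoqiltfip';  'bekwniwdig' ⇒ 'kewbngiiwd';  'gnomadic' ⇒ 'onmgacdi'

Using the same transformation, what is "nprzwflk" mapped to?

rpznwkfl

What's happening: move the first 2 characters to the end (rotate left by 2), then take characters alternately from the front and the back (1st, last, 2nd, 2nd-last, ...).
Applying both steps to "nprzwflk": "rzwflknp", then "rpznwkfl".
(Check on "gnomadic": → "omadicgn" → "onmgacdi" ✓)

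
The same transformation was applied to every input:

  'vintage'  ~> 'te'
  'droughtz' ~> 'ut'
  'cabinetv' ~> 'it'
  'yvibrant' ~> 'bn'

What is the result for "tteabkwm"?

In each case the input is transformed by: move the first character to the end, then keep one character in every 3, starting at position 3 (positions 3rd, 6th, 9th, ...).
"tteabkwm" → "teabkwmt" → "aw".
(Check on "vintage": → "intagev" → "te" ✓)

aw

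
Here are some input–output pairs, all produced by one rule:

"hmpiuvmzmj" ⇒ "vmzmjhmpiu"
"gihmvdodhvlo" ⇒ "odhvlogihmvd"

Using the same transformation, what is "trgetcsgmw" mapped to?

csgmwtrget

The pattern: swap the front and back halves of the string.
For "trgetcsgmw" the result is "csgmwtrget".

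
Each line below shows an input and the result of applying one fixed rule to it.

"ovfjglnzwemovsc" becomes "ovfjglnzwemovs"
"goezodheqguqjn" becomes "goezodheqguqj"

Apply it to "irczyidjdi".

Looking at the pairs, the operation is to delete the last character.
"irczyidjdi" → "irczyidjd".

irczyidjd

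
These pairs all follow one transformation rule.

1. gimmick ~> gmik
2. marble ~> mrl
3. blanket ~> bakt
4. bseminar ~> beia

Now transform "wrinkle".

Each output is the input with this applied: keep every other character starting from the first (positions 1st, 3rd, 5th, ...).
Doing the same to "wrinkle": "wike".

wike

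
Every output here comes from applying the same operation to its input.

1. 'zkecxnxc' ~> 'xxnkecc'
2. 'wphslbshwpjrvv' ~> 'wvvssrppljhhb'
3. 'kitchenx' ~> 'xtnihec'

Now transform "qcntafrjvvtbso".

Each output is the input with this applied: delete the first character, then sort the characters into reverse alphabetical order.
On "qcntafrjvvtbso" that produces "vvttsronjfcba".

vvttsronjfcba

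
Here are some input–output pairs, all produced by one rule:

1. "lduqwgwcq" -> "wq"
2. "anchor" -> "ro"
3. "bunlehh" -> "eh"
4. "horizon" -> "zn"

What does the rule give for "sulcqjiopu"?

Rule — swap each adjacent pair of characters (1↔2, 3↔4, ...), then keep only the last 2 characters.
On "sulcqjiopu": the first step gives "uscljqoiup", and the second then gives "up".

up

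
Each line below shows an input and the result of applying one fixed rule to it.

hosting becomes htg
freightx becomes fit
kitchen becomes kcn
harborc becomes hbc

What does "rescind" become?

rcd

Looking at the pairs, the operation is to keep one character in every 3, starting at position 1 (positions 1st, 4th, 7th, ...).
Applying that to "rescind" gives "rcd".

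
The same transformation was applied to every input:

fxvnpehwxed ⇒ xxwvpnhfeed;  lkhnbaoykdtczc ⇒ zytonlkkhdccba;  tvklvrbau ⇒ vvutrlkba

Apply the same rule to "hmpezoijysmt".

zytspommjihe

The rule is to sort the characters into reverse alphabetical order.
"hmpezoijysmt" → "zytspommjihe".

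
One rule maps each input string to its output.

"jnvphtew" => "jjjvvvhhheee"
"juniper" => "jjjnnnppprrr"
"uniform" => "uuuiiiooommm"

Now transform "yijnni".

yyyjjjnnn

Rule — keep every other character starting from the first (positions 1st, 3rd, 5th, ...), then repeat every character 3 times.
Applying both steps to "yijnni": "yjn", then "yyyjjjnnn".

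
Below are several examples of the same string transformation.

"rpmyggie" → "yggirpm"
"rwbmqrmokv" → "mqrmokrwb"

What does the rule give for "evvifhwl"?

Looking at the pairs, the operation is to delete the last character, then move the first 3 characters to the end (rotate left by 3).
"evvifhwl" → "evvifhw" → "ifhwevv".

ifhwevv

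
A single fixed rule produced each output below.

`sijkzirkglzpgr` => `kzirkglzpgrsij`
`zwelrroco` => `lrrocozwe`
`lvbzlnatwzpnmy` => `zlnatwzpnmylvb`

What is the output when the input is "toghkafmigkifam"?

hkafmigkifamtog

In each case the input is transformed by: move the first 3 characters to the end (rotate left by 3).
Doing the same to "toghkafmigkifam": "hkafmigkifamtog".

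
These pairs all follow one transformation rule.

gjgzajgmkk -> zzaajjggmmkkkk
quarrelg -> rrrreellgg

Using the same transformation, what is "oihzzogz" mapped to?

What's happening: delete the first 3 characters, then double every character.
"oihzzogz" → "zzogz" → "zzzzooggzz".

zzzzooggzz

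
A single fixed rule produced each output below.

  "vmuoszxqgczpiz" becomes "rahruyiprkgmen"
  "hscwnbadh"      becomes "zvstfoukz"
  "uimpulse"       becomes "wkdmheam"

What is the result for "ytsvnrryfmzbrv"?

Looking at the pairs, the operation is to shift every letter 8 places backward in the alphabet (wrapping around), then reverse the string.
On "ytsvnrryfmzbrv": the first step gives "qlknfjjqxertjn", and the second then gives "njtrexqjjfnklq".

njtrexqjjfnklq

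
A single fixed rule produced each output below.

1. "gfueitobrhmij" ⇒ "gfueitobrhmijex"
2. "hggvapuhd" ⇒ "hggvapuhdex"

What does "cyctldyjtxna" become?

cyctldyjtxnaex

In each case the input is transformed by: append "ex".
"cyctldyjtxna" → "cyctldyjtxnaex".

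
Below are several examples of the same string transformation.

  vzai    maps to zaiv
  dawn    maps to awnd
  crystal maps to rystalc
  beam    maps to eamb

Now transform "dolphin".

The transformation: move the first character to the end.
For "dolphin" the result is "olphind".

olphind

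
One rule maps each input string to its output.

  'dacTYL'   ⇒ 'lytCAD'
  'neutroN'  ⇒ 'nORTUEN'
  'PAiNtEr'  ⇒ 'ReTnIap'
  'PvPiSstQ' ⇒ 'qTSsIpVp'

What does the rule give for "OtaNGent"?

TNEgnATo

The rule is to reverse the string, then flip the case of every letter.
Doing the same to "OtaNGent": "TNEgnATo".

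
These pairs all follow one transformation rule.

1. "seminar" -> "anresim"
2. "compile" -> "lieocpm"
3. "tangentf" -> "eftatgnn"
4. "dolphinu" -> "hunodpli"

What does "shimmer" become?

The transformation: swap each adjacent pair of characters (1↔2, 3↔4, ...), then move the last 3 characters to the front (rotate right by 3).
Doing the same to "shimmer": "emrhsmi".
(Check on "compile": → "ocpmlie" → "lieocpm" ✓)

emrhsmi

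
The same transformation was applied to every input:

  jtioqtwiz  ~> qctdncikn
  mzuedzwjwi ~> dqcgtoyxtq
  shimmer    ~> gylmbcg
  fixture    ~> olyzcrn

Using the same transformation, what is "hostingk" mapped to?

The transformation: move the last 3 characters to the front (rotate right by 3), then shift every letter 6 places backward in the alphabet (wrapping around).
Starting from "hostingk": after the first operation, "ngkhosti"; after the second, "haebimnc".
(Check on "fixture": → "urefixt" → "olyzcrn" ✓)

haebimnc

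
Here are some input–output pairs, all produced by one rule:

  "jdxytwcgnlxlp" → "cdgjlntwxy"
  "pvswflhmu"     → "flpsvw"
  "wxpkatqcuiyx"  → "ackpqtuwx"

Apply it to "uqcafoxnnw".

acfoqux

Rule — delete the last 3 characters, then sort the characters into alphabetical order.
"uqcafoxnnw" → "uqcafox" → "acfoqux".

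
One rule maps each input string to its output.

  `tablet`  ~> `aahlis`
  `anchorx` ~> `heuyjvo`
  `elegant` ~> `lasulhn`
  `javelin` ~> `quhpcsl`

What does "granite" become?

Each output is the input with this applied: shift every letter 7 places forward in the alphabet (wrapping around), then take characters alternately from the front and the back (1st, last, 2nd, 2nd-last, ...).
"granite" → "nyhupal" → "nlyahpu".

nlyahpu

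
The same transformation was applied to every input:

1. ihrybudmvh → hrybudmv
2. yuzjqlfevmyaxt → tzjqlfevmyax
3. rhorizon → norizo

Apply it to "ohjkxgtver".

Rule — delete the first 2 characters, then move the last character to the front.
For "ohjkxgtver", step one produces "jkxgtver"; step two turns that into "rjkxgtve".

rjkxgtve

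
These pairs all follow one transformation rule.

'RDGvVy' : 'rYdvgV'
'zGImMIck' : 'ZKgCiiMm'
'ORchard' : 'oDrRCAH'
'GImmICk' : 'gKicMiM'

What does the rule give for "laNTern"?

LNARnEt

Looking at the pairs, the operation is to take characters alternately from the front and the back (1st, last, 2nd, 2nd-last, ...), then flip the case of every letter.
Doing the same to "laNTern": "LNARnEt".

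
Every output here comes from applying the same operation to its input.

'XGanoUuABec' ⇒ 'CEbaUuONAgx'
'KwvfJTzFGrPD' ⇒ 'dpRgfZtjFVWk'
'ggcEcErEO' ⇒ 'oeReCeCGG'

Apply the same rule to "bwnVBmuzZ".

The rule is to flip the case of every letter, then reverse the string.
"bwnVBmuzZ" → "BWNvbMUZz" → "zZUMbvNWB".

zZUMbvNWB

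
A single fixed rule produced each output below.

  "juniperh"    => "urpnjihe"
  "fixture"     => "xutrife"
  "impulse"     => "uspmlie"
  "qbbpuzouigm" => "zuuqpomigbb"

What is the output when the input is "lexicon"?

xonliec

Each output is the input with this applied: sort the characters into reverse alphabetical order.
Applying that to "lexicon" gives "xonliec".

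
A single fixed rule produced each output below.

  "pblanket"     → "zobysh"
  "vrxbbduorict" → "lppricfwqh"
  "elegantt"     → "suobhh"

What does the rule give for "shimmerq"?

The rule is to delete the first 2 characters, then shift every letter 12 places backward in the alphabet (wrapping around).
On "shimmerq": the first step gives "immerq", and the second then gives "waasfe".

waasfe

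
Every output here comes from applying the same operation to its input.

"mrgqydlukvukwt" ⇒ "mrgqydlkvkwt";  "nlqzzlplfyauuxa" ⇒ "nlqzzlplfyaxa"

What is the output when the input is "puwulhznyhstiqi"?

The transformation: remove every "u".
For "puwulhznyhstiqi" the result is "pwlhznyhstiqi".

pwlhznyhstiqi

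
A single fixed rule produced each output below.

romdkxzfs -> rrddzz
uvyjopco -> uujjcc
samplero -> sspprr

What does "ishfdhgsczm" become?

Each output is the input with this applied: keep one character in every 3, starting at position 1 (positions 1st, 4th, 7th, ...), then double every character.
For "ishfdhgsczm" the result is "iiffggzz".

iiffggzz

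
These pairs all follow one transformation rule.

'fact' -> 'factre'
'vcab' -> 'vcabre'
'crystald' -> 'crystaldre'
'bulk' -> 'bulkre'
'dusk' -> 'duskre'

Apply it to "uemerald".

uemeraldre

Each output is the input with this applied: append "re".
For "uemerald" the result is "uemeraldre".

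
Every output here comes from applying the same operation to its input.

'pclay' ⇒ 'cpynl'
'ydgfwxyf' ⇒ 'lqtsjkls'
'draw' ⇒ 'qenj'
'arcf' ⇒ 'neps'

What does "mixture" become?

In each case the input is transformed by: shift every letter 13 places forward in the alphabet (wrapping around) — i.e. ROT13.
For "mixture" the result is "zvkgher".

zvkgher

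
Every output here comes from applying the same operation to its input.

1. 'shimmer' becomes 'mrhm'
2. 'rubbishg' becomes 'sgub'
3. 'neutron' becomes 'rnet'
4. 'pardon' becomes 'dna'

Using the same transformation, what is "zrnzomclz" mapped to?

czrzm

In each case the input is transformed by: move the last 3 characters to the front (rotate right by 3), then keep every other character starting from the first (positions 1st, 3rd, 5th, ...).
Applying both steps to "zrnzomclz": "clzzrnzom", then "czrzm".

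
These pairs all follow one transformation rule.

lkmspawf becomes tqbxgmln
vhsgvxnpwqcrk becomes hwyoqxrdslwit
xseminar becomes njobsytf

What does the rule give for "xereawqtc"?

Looking at the pairs, the operation is to move the first 3 characters to the end (rotate left by 3), then shift every letter 1 place forward in the alphabet (wrapping around).
For "xereawqtc", step one produces "eawqtcxer"; step two turns that into "fbxrudyfs".

fbxrudyfs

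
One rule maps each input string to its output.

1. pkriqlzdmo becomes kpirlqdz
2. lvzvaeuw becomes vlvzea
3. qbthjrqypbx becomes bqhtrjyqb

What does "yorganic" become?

oygrna

Rule — swap each adjacent pair of characters (1↔2, 3↔4, ...), then delete the last 2 characters.
"yorganic" → "oygrna".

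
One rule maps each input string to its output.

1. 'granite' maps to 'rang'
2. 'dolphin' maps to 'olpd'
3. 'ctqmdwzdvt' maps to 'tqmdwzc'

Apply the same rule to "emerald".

mere

The rule is to delete the last 3 characters, then move the first character to the end.
On "emerald": the first step gives "emer", and the second then gives "mere".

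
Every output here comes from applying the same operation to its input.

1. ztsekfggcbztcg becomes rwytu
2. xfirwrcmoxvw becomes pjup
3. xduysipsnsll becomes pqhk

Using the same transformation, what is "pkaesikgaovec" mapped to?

The transformation: shift every letter 8 places backward in the alphabet (wrapping around), then keep one character in every 3, starting at position 1 (positions 1st, 4th, 7th, ...).
Applying both steps to "pkaesikgaovec": "hcswkacysgnwu", then "hwcgu".

hwcgu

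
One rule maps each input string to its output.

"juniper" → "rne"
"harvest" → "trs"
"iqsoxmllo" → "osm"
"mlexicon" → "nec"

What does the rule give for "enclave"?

ecv

What's happening: move the last character to the front, then keep one character in every 3, starting at position 1 (positions 1st, 4th, 7th, ...).
Applying both steps to "enclave": "eenclav", then "ecv".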